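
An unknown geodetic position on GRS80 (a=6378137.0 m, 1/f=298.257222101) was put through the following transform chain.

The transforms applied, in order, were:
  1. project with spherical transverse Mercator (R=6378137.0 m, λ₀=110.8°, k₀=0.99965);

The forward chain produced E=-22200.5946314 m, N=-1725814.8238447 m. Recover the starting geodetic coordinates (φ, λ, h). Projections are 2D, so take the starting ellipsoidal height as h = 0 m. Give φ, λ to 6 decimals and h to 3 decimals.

start: E=-22200.5946, N=-1725814.8238 m
→ tm⁻¹: φ=-15.50859000°, λ=110.59296100°

φ=-15.508590°, λ=110.592961°, h=0.000 m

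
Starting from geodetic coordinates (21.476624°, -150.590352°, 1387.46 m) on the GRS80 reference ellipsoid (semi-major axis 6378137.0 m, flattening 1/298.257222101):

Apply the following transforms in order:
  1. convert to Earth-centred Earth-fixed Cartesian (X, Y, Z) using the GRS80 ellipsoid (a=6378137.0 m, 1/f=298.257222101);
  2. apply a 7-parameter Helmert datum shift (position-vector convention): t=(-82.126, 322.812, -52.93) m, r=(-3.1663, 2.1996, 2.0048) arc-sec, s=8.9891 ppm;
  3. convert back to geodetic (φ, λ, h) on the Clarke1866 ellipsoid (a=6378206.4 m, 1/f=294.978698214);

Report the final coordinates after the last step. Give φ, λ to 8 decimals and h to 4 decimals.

start: φ=21.476624°, λ=-150.590352°, h=1387.460 m
→ ECEF (a=6378137.000, f=1/298.257222101): X=-5173856.7647, Y=-2916466.4045, Z=2321090.5615
→ Helmert 7p (PV): X=-5173932.2998, Y=-2916184.4663, Z=2321158.4404
→ geod (Bowring, a=6378206.400): φ=21.47889484°, λ=-150.59307920°, h=1307.1203 m

φ=21.47889484°, λ=-150.59307920°, h=1307.1203 m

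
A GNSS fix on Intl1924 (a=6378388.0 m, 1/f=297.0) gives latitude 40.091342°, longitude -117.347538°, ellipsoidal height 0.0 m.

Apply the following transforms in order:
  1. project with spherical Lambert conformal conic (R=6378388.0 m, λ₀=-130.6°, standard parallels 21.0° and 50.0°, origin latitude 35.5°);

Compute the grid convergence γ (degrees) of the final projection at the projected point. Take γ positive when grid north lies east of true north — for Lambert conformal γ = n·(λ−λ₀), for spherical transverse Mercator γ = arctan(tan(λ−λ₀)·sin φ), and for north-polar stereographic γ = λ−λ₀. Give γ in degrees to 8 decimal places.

7.78073443

start: φ=40.091342°, λ=-117.347538°, h=0.000 m
→ into lcc (λ₀=-130.6°): φ=40.09134200°, λ−λ₀=13.25246200°
convergence γ = 7.78073443°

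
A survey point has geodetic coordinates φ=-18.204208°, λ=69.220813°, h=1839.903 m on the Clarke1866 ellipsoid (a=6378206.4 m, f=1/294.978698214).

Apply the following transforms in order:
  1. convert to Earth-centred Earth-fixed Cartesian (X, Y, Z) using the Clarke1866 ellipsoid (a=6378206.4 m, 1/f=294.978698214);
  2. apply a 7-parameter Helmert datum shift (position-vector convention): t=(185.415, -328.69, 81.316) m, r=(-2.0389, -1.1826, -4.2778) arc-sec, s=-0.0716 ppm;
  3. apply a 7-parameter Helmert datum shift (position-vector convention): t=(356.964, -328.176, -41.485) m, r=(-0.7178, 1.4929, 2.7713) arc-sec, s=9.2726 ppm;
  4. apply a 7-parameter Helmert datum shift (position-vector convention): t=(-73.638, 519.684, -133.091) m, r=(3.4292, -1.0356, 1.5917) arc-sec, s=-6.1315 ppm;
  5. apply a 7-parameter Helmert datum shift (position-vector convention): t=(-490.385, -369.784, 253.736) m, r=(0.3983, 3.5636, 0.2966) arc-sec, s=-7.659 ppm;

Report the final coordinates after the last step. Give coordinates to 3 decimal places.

start: φ=-18.204208°, λ=69.220813°, h=1839.903 m
→ ECEF (a=6378206.400, f=1/294.978698214): X=2150855.7181, Y=5668369.4796, Z=-1980323.2821
→ Helmert 7p (PV): X=2151169.8915, Y=5667976.2011, Z=-1980285.5236
→ Helmert 7p (PV): X=2151456.3158, Y=5667722.5932, Z=-1980380.6656
→ Helmert 7p (PV): X=2151335.6928, Y=5668257.0518, Z=-1980396.5854
→ Helmert 7p (PV): X=2150786.4653, Y=5667850.7723, Z=-1980153.9041

X=2150786.465 m, Y=5667850.772 m, Z=-1980153.904 m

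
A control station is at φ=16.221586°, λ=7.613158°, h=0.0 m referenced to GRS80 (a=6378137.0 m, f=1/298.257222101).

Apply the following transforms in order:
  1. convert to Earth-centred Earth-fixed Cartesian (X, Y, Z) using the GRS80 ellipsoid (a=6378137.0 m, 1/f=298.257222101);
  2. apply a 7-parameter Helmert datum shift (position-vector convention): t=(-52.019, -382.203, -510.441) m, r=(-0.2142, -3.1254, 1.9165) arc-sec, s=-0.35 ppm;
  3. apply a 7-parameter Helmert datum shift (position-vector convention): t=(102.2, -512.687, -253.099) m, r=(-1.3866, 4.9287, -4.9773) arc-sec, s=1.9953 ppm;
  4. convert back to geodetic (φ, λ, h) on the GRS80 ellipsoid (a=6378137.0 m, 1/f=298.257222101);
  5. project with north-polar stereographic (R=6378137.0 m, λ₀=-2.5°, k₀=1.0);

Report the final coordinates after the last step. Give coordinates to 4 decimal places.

start: φ=16.221586°, λ=7.613158°, h=0.000 m
→ ECEF (a=6378137.000, f=1/298.257222101): X=6071815.9887, Y=811572.4866, Z=1770285.6560
→ Helmert 7p (PV): X=6071727.4799, Y=811248.2539, Z=1769865.7550
→ Helmert 7p (PV): X=6071903.6618, Y=810602.5685, Z=1769465.6496
→ geod (Bowring, a=6378137.000): φ=16.21457544°, λ=7.60405746°, h=-268.8918 m
→ stereo (R=6378137.0, λ₀=-2.5°): E=1679829.2995, N=-9426641.2493

E=1679829.2995 m, N=-9426641.2493 m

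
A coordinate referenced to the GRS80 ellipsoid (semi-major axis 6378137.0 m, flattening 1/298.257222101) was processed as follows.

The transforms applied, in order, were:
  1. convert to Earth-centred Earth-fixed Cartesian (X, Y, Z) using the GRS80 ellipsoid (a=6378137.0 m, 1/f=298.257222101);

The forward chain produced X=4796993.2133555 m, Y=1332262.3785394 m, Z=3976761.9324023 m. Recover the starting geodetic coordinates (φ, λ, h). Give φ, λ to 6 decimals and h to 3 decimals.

start: X=4796993.2134, Y=1332262.3785, Z=3976761.9324 m
→ geod (Bowring, a=6378137.000): φ=38.80481500°, λ=15.52149700°, h=2086.3520 m

φ=38.804815°, λ=15.521497°, h=2086.352 m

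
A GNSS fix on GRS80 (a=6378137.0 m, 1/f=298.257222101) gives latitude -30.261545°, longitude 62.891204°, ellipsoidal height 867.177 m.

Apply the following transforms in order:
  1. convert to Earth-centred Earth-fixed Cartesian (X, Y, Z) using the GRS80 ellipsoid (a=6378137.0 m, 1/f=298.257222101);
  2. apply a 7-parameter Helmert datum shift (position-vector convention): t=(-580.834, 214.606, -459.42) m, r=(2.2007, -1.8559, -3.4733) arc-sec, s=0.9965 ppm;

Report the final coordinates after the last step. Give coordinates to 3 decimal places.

X=2512367.050 m, Y=4908861.041 m, Z=-3196274.286 m

start: φ=-30.261545°, λ=62.891204°, h=867.177 m
→ ECEF (a=6378137.000, f=1/298.257222101): X=2512833.9670, Y=4908649.7595, Z=-3195886.6624
→ Helmert 7p (PV): X=2512367.0496, Y=4908861.0411, Z=-3196274.2855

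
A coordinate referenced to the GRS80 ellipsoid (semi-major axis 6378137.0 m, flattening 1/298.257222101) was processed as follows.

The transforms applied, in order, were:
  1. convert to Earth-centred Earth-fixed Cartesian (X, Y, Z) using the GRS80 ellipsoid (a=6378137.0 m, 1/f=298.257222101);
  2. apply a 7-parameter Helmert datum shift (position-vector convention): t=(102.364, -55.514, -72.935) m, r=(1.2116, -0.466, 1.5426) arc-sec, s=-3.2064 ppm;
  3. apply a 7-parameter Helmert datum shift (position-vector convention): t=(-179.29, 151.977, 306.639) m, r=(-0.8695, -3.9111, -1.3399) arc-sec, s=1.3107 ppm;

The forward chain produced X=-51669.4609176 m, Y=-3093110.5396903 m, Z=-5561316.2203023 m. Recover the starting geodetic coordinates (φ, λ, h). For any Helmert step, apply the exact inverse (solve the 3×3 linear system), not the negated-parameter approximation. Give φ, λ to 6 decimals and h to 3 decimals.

φ=-61.077827°, λ=-90.957804°, h=2299.157 m

start: X=-51669.4609, Y=-3093110.5397, Z=-5561316.2203 m
→ Helmert⁻¹: X=-51575.4668, Y=-3093235.3526, Z=-5561627.6311
→ Helmert⁻¹: X=-51713.6947, Y=-3093222.0384, Z=-5561554.2423
→ geod (Bowring, a=6378137.000): φ=-61.07782700°, λ=-90.95780400°, h=2299.1570 m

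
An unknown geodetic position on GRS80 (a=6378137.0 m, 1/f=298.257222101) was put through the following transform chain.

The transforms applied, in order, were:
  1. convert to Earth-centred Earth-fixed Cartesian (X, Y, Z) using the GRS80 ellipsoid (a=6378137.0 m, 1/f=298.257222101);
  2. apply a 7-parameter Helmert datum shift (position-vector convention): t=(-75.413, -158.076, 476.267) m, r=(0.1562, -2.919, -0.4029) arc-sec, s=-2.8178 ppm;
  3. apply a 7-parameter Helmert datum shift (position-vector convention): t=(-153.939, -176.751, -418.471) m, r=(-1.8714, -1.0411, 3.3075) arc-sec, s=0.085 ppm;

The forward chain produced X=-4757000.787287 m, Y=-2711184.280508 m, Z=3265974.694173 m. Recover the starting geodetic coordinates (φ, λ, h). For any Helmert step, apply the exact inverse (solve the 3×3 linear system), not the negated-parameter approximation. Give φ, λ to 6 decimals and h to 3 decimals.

φ=30.986950°, λ=-150.321734°, h=2605.383 m

start: X=-4757000.7873, Y=-2711184.2805, Z=3265974.6942 m
→ Helmert⁻¹: X=-4756873.4280, Y=-2710960.6569, Z=3266392.3013
→ Helmert⁻¹: X=-4756759.9043, Y=-2710817.0376, Z=3265994.6062
→ geod (Bowring, a=6378137.000): φ=30.98695000°, λ=-150.32173400°, h=2605.3830 m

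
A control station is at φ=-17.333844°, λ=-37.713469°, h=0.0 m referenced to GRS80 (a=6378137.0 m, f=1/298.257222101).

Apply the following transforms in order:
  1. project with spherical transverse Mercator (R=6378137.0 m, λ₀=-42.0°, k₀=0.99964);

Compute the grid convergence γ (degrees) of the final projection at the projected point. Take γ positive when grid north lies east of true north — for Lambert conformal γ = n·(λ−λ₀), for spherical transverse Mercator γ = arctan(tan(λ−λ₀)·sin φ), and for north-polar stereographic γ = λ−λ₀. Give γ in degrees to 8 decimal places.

start: φ=-17.333844°, λ=-37.713469°, h=0.000 m
→ into tm (λ₀=-42.0°): φ=-17.33384400°, λ−λ₀=4.28653100°
convergence γ = -1.27929932°

-1.27929932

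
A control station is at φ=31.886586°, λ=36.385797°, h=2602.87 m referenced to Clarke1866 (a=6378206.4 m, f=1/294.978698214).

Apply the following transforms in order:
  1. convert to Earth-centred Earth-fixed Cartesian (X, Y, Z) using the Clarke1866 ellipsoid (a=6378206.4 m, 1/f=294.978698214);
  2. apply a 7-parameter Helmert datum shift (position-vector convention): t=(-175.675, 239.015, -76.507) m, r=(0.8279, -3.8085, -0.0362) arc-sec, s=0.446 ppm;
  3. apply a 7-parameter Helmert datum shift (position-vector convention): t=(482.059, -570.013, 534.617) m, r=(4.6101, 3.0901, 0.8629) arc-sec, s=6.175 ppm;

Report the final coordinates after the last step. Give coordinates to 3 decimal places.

start: φ=31.886586°, λ=36.385797°, h=2602.870 m
→ ECEF (a=6378206.400, f=1/294.978698214): X=4365766.6723, Y=3217050.6152, Z=3350955.4606
→ Helmert 7p (PV): X=4365531.6366, Y=3217276.8489, Z=3350973.9708
→ Helmert 7p (PV): X=4366077.3953, Y=3216670.0696, Z=3351535.7865

X=4366077.395 m, Y=3216670.070 m, Z=3351535.786 m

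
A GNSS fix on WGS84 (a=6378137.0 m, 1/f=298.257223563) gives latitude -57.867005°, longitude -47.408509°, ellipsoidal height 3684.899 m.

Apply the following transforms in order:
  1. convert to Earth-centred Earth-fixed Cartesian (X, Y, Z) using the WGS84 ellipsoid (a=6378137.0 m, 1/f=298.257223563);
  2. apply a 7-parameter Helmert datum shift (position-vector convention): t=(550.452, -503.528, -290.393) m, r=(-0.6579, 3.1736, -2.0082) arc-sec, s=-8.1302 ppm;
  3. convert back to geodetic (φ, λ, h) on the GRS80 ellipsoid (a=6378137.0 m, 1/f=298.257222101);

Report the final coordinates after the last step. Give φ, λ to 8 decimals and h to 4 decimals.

φ=-57.86320582°, λ=-47.40920302°, h=4274.5277 m

start: φ=-57.867005°, λ=-47.408509°, h=3684.899 m
→ ECEF (a=6378137.000, f=1/298.257223563): X=2302749.9252, Y=-2504968.2735, Z=-5380994.1453
→ Helmert 7p (PV): X=2303174.4756, Y=-2505491.0180, Z=-5381268.2299
→ geod (Bowring, a=6378137.000): φ=-57.86320582°, λ=-47.40920302°, h=4274.5277 m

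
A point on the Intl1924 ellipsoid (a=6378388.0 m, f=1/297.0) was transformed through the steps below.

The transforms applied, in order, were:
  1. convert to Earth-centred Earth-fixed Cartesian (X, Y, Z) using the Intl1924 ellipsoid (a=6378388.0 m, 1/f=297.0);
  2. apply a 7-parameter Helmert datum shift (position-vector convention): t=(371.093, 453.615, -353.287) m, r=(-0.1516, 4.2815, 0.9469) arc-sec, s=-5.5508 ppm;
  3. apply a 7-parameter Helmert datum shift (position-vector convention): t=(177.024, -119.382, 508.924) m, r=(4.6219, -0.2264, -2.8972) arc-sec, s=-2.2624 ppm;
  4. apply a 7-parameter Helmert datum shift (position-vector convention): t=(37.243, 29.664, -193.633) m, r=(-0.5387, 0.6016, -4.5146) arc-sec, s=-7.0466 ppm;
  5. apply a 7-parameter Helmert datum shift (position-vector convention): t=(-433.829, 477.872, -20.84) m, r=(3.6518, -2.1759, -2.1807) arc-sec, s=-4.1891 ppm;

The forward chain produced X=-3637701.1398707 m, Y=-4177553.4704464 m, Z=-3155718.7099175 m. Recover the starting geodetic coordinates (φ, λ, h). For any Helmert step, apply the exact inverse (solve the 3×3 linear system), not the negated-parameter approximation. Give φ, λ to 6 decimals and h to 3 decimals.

start: X=-3637701.1399, Y=-4177553.4704, Z=-3155718.7099 m
→ Helmert⁻¹: X=-3637271.6637, Y=-4178143.1672, Z=-3155598.7481
→ Helmert⁻¹: X=-3637233.8827, Y=-4178273.6419, Z=-3155448.8710
→ Helmert⁻¹: X=-3637363.9116, Y=-4178285.5185, Z=-3155867.3172
→ Helmert⁻¹: X=-3637708.8785, Y=-4178743.3100, Z=-3155610.1262
→ geod (Bowring, a=6378388.000): φ=-29.83117000°, λ=-131.04045100°, h=2839.4070 m

φ=-29.831170°, λ=-131.040451°, h=2839.407 m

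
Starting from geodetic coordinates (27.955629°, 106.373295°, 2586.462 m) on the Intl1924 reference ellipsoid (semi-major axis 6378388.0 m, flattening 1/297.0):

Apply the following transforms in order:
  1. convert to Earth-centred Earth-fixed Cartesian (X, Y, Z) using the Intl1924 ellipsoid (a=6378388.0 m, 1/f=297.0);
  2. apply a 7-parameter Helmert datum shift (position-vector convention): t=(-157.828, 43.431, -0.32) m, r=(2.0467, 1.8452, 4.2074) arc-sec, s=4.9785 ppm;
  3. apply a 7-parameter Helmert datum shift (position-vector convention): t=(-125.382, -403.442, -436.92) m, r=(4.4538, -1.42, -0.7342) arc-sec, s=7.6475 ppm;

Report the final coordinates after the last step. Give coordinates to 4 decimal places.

start: φ=27.955629°, λ=106.373295°, h=2586.462 m
→ ECEF (a=6378388.000, f=1/297.0): X=-1590039.1044, Y=5411800.8570, Z=2973416.8604
→ Helmert 7p (PV): X=-1590288.6395, Y=5411809.2924, Z=2973499.2676
→ Helmert 7p (PV): X=-1590427.3905, Y=5411388.6917, Z=2973190.9953

X=-1590427.3905 m, Y=5411388.6917 m, Z=2973190.9953 m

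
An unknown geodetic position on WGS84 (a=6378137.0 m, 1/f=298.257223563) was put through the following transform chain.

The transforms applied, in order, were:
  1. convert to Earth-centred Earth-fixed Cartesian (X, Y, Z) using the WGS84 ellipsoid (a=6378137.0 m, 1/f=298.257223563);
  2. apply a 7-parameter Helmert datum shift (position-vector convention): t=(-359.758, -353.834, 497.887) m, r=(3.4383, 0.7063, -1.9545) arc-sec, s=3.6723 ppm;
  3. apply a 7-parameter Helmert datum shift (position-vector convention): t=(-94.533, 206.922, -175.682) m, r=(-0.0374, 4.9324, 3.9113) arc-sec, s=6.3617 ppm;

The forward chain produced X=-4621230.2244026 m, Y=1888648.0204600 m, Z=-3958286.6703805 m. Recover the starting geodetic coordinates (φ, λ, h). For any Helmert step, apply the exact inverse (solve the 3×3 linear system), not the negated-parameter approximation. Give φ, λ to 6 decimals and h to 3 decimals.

start: X=-4621230.2244, Y=1888648.0205, Z=-3958286.6704 m
→ Helmert⁻¹: X=-4620975.8301, Y=1888517.4279, Z=-3958195.9670
→ Helmert⁻¹: X=-4620603.4455, Y=1888754.5526, Z=-3958726.6229
→ geod (Bowring, a=6378137.000): φ=-38.60389800°, λ=157.76683000°, h=1086.0310 m

φ=-38.603898°, λ=157.766830°, h=1086.031 m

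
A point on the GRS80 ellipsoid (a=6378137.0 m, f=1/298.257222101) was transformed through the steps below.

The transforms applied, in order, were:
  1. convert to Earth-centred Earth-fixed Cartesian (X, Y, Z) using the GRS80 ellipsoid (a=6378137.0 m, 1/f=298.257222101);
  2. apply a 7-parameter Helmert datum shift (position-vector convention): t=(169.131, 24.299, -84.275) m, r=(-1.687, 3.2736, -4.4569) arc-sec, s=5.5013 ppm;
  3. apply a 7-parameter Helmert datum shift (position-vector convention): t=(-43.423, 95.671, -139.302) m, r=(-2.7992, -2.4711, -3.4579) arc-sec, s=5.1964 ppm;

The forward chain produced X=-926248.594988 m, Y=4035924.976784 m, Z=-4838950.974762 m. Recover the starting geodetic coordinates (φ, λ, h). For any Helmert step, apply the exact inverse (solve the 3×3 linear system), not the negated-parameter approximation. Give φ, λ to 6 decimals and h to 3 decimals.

start: X=-926248.5950, Y=4035924.9768, Z=-4838950.9748 m
→ Helmert⁻¹: X=-926325.9867, Y=4035858.4707, Z=-4838720.6606
→ Helmert⁻¹: X=-926500.4331, Y=4035831.5238, Z=-4838591.4631
→ geod (Bowring, a=6378137.000): φ=-49.63338100°, λ=102.92929000°, h=2773.7800 m

φ=-49.633381°, λ=102.929290°, h=2773.780 m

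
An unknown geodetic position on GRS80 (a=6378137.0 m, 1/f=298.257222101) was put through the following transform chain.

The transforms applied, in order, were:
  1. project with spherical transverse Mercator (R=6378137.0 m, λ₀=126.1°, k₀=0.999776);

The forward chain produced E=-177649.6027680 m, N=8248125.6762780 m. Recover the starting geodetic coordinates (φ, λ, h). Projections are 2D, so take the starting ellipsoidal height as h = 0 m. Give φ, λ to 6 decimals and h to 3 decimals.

φ=74.032875°, λ=120.288949°, h=0.000 m

start: E=-177649.6028, N=8248125.6763 m
→ tm⁻¹: φ=74.03287500°, λ=120.28894900°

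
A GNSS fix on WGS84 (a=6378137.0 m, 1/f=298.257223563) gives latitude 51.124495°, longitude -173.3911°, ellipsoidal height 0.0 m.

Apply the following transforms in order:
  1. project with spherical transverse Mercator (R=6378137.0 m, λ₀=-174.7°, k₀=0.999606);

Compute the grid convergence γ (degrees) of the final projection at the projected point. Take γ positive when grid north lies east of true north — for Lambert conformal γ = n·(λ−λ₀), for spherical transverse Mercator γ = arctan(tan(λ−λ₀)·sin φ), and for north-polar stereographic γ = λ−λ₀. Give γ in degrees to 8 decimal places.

start: φ=51.124495°, λ=-173.391100°, h=0.000 m
→ into tm (λ₀=-174.7°): φ=51.12449500°, λ−λ₀=1.30890000°
convergence γ = 1.01906359°

1.01906359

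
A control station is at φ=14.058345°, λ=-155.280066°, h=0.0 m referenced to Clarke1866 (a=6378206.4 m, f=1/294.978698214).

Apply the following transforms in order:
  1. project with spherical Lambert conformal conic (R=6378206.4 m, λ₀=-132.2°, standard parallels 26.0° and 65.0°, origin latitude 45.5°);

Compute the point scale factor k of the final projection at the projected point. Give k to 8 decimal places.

start: φ=14.058345°, λ=-155.280066°, h=0.000 m
→ into lcc (λ₀=-132.2°): φ=14.05834500°, λ−λ₀=-23.08006600°
scale k = 1.08939262

1.08939262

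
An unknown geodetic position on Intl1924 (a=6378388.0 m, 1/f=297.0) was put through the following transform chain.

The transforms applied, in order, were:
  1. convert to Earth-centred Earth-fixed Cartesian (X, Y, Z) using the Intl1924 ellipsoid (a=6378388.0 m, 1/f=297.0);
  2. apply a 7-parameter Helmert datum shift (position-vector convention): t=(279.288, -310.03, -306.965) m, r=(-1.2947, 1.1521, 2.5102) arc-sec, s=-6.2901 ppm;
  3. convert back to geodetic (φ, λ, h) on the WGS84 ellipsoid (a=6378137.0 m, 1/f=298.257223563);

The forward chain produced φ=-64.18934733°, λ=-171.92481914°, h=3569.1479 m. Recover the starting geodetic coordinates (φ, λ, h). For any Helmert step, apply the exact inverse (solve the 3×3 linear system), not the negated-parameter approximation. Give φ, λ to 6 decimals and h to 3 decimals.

start: φ=-64.189347°, λ=-171.924819°, h=3569.148 m
→ ECEF (a=6378137.000, f=1/298.257223563): X=-2758523.3166, Y=-391376.9518, Z=-5722149.8839
→ Helmert⁻¹: X=-2758792.7564, Y=-390999.8921, Z=-5721896.7737
→ geod (Bowring, a=6378388.000): φ=-64.18727700°, λ=-171.93327400°, h=3257.3950 m

φ=-64.187277°, λ=-171.933274°, h=3257.395 m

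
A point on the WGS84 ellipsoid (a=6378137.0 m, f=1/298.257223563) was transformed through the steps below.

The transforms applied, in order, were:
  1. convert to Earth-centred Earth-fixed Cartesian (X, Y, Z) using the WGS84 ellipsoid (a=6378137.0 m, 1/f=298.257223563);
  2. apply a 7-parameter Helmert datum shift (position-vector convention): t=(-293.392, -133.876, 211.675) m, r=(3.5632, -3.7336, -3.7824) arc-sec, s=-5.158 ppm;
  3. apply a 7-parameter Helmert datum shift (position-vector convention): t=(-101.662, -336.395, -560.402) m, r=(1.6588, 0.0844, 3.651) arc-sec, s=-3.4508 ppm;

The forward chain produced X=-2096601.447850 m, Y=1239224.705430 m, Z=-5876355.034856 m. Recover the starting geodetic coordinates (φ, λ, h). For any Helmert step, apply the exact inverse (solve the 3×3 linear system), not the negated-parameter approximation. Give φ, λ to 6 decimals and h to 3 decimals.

φ=-67.623766°, λ=149.404254°, h=870.826 m

start: X=-2096601.4478, Y=1239224.7054, Z=-5876355.0349 m
→ Helmert⁻¹: X=-2096482.6754, Y=1239555.2329, Z=-5875825.7356
→ Helmert⁻¹: X=-2096329.1885, Y=1239555.5535, Z=-5876051.1868
→ geod (Bowring, a=6378137.000): φ=-67.62376600°, λ=149.40425400°, h=870.8260 m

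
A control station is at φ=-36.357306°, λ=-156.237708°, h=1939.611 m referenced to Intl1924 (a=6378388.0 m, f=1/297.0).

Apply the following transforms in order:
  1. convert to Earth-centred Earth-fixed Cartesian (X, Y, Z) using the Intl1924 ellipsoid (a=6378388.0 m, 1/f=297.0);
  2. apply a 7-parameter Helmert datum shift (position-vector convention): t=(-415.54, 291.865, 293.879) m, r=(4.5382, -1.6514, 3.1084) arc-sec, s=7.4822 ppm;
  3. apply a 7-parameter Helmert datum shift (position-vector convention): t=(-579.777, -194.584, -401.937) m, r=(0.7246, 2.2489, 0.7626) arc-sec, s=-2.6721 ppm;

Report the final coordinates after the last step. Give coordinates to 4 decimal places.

X=-4709259.7574 m, Y=-2072799.1471 m, Z=-3761569.1561 m

start: φ=-36.357306°, λ=-156.237708°, h=1939.611 m
→ ECEF (a=6378388.000, f=1/297.0): X=-4708269.8021, Y=-2072894.0651, Z=-3761403.7587
→ Helmert 7p (PV): X=-4708659.2168, Y=-2072605.9055, Z=-3761221.3268
→ Helmert 7p (PV): X=-4709259.7574, Y=-2072799.1471, Z=-3761569.1561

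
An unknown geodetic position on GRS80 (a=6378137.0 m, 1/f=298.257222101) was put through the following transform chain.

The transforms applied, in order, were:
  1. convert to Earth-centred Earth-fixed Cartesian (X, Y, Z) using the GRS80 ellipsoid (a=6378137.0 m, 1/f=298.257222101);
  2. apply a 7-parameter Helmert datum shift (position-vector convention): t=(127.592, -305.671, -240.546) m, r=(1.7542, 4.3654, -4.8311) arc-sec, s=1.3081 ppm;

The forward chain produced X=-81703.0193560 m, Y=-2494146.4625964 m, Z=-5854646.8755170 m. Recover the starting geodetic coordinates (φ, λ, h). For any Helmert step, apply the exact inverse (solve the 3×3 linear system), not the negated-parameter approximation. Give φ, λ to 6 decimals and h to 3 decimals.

φ=-67.053964°, λ=-91.875154°, h=3927.758 m

start: X=-81703.0194, Y=-2494146.4626, Z=-5854646.8755 m
→ Helmert⁻¹: X=-81648.1904, Y=-2493889.2309, Z=-5854379.1899
→ geod (Bowring, a=6378137.000): φ=-67.05396400°, λ=-91.87515400°, h=3927.7580 m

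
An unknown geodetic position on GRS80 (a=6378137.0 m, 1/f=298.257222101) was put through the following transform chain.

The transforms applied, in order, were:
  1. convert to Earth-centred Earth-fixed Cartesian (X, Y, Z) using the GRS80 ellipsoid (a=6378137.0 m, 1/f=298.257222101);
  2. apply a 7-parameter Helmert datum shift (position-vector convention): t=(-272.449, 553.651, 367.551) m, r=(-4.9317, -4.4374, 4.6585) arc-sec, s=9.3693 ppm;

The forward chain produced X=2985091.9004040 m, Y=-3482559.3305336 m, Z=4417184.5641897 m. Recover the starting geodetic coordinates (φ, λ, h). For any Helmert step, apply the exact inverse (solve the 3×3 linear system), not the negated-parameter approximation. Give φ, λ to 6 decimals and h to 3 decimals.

start: X=2985091.9004, Y=-3482559.3305, Z=4417184.5642 m
→ Helmert⁻¹: X=2985352.7249, Y=-3483253.3715, Z=4416628.1238
→ geod (Bowring, a=6378137.000): φ=44.10497200°, λ=-49.40148400°, h=220.8640 m

φ=44.104972°, λ=-49.401484°, h=220.864 m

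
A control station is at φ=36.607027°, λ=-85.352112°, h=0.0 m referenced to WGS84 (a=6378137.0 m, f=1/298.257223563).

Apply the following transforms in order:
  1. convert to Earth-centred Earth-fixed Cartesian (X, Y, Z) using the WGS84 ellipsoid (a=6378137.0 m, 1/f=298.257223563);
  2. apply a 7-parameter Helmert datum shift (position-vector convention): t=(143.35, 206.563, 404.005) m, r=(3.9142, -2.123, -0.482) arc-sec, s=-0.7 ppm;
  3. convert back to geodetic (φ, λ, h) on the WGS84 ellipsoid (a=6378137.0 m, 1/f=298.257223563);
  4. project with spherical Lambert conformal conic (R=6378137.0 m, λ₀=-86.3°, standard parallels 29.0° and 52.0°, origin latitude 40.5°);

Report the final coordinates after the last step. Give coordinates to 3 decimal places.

E=83316.211 m, N=-424276.079 m

start: φ=36.607027°, λ=-85.352112°, h=0.000 m
→ ECEF (a=6378137.000, f=1/298.257223563): X=415379.6708, Y=-5109261.2495, Z=3782475.1194
→ Helmert 7p (PV): X=415471.8593, Y=-5109123.8591, Z=3782783.7958
→ geod (Bowring, a=6378137.000): φ=36.60995561°, λ=-85.35096051°, h=80.1500 m
→ lcc (R=6378137.0, λ₀=-86.3°): E=83316.2111, N=-424276.0787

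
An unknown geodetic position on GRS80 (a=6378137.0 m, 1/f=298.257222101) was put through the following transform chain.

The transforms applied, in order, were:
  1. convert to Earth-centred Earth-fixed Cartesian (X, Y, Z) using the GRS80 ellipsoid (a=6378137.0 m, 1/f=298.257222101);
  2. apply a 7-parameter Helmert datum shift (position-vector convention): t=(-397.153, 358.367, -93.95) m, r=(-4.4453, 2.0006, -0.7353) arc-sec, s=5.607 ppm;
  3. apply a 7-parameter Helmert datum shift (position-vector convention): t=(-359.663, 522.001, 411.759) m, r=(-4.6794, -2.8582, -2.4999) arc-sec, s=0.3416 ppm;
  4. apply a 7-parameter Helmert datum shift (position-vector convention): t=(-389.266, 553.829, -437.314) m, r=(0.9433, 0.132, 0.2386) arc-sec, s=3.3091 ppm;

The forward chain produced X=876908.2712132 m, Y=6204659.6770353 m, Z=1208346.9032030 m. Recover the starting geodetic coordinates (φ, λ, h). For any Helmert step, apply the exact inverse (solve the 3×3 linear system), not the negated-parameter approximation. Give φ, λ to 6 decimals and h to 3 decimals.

start: X=876908.2712, Y=6204659.6770, Z=1208346.9032 m
→ Helmert⁻¹: X=877301.0373, Y=6204089.8312, Z=1208752.4058
→ Helmert⁻¹: X=877601.9600, Y=6203548.9317, Z=1208468.8092
→ Helmert⁻¹: X=877960.3536, Y=6203132.8642, Z=1208698.1846
→ geod (Bowring, a=6378137.000): φ=10.99168200°, λ=81.94415000°, h=3121.8290 m

φ=10.991682°, λ=81.944150°, h=3121.829 m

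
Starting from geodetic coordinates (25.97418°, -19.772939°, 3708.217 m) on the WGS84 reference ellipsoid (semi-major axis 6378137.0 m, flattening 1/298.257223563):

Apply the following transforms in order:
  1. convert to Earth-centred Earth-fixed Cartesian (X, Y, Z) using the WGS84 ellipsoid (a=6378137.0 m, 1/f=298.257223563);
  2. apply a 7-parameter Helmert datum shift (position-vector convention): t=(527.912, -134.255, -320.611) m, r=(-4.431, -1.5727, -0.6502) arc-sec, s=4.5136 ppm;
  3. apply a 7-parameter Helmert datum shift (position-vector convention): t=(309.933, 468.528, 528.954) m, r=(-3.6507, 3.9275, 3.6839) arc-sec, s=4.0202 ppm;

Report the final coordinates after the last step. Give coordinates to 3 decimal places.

X=5403373.501 m, Y=-1941606.383 m, Z=2778361.160 m

start: φ=25.974180°, λ=-19.772939°, h=3708.217 m
→ ECEF (a=6378137.000, f=1/298.257223563): X=5402429.2723, Y=-1942112.3955, Z=2778114.7000
→ Helmert 7p (PV): X=5402954.2644, Y=-1942212.7664, Z=2777889.5410
→ Helmert 7p (PV): X=5403373.5007, Y=-1941606.3827, Z=2778361.1599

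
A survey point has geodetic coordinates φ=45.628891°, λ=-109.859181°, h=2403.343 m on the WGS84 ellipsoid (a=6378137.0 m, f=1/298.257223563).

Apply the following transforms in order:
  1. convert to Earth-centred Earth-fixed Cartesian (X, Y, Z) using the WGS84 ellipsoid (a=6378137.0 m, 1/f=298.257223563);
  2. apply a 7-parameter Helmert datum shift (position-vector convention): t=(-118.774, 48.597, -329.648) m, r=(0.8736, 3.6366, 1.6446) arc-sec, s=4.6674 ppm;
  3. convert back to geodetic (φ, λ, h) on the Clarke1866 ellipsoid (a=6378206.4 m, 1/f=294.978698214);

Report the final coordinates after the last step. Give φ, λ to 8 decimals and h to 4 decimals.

φ=45.62910557°, λ=-109.85931943°, h=2245.6951 m

start: φ=45.628891°, λ=-109.859181°, h=2403.343 m
→ ECEF (a=6378137.000, f=1/298.257223563): X=-1518358.8081, Y=-4203774.8823, Z=4538216.4162
→ Helmert 7p (PV): X=-1518371.1386, Y=-4203777.2332, Z=4537916.9154
→ geod (Bowring, a=6378206.400): φ=45.62910557°, λ=-109.85931943°, h=2245.6951 m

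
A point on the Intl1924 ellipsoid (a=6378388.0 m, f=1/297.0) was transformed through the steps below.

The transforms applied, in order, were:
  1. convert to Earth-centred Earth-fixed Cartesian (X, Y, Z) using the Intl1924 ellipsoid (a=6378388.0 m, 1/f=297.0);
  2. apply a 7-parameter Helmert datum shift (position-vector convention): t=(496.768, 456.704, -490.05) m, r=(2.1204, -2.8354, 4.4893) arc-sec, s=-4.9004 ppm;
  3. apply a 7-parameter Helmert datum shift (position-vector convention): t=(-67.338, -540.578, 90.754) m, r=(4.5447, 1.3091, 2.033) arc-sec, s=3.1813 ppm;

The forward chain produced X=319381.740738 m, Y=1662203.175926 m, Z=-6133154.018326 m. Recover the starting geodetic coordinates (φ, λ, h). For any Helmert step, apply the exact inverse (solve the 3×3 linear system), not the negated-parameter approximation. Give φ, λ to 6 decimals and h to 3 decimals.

start: X=319381.7407, Y=1662203.1759, Z=-6133154.0183 m
→ Helmert⁻¹: X=319503.3754, Y=1662600.1790, Z=-6133259.8655
→ Helmert⁻¹: X=318960.0412, Y=1662081.6328, Z=-6132821.3394
→ geod (Bowring, a=6378388.000): φ=-74.67141900°, λ=79.13678200°, h=3630.7940 m

φ=-74.671419°, λ=79.136782°, h=3630.794 m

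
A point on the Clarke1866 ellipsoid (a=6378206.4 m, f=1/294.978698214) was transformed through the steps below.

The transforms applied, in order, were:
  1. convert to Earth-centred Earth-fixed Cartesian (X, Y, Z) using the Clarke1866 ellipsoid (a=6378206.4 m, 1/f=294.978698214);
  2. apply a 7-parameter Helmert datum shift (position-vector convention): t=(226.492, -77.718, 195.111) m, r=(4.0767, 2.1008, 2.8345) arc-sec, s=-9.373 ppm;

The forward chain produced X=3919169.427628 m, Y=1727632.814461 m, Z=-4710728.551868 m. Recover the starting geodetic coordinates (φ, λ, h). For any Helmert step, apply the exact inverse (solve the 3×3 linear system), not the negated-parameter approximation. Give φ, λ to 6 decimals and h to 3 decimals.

start: X=3919169.4276, Y=1727632.8145, Z=-4710728.5519 m
→ Helmert⁻¹: X=3919051.3897, Y=1727579.7613, Z=-4710962.0479
→ geod (Bowring, a=6378206.400): φ=-47.91833500°, λ=23.78864300°, h=499.4850 m

φ=-47.918335°, λ=23.788643°, h=499.485 m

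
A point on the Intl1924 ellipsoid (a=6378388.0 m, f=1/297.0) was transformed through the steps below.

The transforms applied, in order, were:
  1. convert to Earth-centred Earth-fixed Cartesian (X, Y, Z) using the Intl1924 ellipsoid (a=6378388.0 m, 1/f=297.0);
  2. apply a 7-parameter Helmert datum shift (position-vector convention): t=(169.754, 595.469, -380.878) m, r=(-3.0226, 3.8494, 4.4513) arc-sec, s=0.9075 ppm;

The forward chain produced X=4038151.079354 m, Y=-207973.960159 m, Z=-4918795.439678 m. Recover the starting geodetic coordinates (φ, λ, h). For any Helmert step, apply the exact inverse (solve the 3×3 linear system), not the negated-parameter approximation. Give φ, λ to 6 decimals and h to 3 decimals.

φ=-50.765221°, λ=-2.956958°, h=1518.407 m

start: X=4038151.0794, Y=-207973.9602, Z=-4918795.4397 m
→ Helmert⁻¹: X=4038064.9476, Y=-208584.3102, Z=-4918337.7948
→ geod (Bowring, a=6378388.000): φ=-50.76522100°, λ=-2.95695800°, h=1518.4070 m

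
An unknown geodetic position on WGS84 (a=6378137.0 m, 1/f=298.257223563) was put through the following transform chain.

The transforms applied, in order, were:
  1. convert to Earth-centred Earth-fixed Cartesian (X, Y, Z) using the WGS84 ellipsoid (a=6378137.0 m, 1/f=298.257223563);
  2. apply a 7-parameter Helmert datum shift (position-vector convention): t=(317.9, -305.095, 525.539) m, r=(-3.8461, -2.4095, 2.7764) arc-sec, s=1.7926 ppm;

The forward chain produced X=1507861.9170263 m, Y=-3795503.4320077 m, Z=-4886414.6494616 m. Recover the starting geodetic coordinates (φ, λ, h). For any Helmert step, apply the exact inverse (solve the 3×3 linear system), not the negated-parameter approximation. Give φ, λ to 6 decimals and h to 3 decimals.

start: X=1507861.9170, Y=-3795503.4320, Z=-4886414.6495 m
→ Helmert⁻¹: X=1507433.1427, Y=-3795120.6989, Z=-4887019.8028
→ geod (Bowring, a=6378137.000): φ=-50.30740100°, λ=-68.33687800°, h=3018.1410 m

φ=-50.307401°, λ=-68.336878°, h=3018.141 m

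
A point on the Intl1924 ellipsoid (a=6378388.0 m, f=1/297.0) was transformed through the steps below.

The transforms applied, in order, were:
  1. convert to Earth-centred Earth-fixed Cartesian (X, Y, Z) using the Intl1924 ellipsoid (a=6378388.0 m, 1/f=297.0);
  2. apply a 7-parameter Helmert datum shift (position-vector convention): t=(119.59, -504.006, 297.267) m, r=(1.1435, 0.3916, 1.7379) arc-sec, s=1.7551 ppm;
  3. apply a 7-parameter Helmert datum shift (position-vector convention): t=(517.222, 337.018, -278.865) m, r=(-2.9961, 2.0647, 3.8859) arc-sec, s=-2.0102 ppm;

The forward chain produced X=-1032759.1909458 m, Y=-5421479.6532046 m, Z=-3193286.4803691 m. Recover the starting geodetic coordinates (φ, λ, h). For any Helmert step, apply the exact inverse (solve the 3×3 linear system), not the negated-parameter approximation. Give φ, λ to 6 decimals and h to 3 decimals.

φ=-30.222464°, λ=-100.793330°, h=3205.797 m

start: X=-1032759.1909, Y=-5421479.6532, Z=-3193286.4804 m
→ Helmert⁻¹: X=-1033348.6698, Y=-5421761.7211, Z=-3193103.1315
→ Helmert⁻¹: X=-1033506.0605, Y=-5421257.1959, Z=-3193366.7014
→ geod (Bowring, a=6378388.000): φ=-30.22246400°, λ=-100.79333000°, h=3205.7970 m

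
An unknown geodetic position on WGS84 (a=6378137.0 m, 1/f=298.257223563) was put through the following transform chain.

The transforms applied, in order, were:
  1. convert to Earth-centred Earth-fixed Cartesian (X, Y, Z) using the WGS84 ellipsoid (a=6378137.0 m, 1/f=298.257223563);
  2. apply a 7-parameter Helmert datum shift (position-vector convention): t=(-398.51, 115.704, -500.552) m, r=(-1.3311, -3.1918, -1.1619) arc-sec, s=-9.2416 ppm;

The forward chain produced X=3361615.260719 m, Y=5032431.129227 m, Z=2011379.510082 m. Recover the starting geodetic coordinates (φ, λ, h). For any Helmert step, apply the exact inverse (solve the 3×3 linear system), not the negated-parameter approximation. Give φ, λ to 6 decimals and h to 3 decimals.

φ=18.503620°, λ=56.253724°, h=1754.845 m

start: X=3361615.2607, Y=5032431.1292, Z=2011379.5101 m
→ Helmert⁻¹: X=3362047.6262, Y=5032367.8875, Z=2011879.1056
→ geod (Bowring, a=6378137.000): φ=18.50362000°, λ=56.25372400°, h=1754.8450 m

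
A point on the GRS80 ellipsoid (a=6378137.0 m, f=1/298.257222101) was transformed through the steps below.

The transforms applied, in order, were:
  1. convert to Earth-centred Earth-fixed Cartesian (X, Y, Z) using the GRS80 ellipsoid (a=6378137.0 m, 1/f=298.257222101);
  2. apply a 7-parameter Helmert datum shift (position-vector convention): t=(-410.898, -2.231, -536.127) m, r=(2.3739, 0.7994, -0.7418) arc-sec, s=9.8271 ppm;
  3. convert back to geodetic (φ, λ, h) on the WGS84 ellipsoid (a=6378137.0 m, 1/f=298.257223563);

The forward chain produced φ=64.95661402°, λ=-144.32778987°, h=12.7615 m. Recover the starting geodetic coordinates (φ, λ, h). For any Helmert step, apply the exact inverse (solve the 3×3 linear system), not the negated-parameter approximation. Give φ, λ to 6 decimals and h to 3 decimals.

φ=64.961577°, λ=-144.323965°, h=294.212 m

start: φ=64.956614°, λ=-144.327790°, h=12.762 m
→ ECEF (a=6378137.000, f=1/298.257223563): X=-2199358.2711, Y=-1578782.2516, Z=5755675.4536
→ Helmert⁻¹: X=-2198942.3950, Y=-1578706.1664, Z=5756164.6614
→ geod (Bowring, a=6378137.000): φ=64.96157700°, λ=-144.32396500°, h=294.2120 m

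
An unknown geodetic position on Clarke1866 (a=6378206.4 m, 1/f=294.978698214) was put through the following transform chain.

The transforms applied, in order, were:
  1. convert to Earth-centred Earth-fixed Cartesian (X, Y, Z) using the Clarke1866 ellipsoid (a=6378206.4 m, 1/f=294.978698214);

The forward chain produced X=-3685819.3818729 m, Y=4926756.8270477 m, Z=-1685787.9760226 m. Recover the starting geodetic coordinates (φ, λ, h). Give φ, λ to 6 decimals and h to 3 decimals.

start: X=-3685819.3819, Y=4926756.8270, Z=-1685787.9760 m
→ geod (Bowring, a=6378206.400): φ=-15.42145800°, λ=126.80100200°, h=2971.8750 m

φ=-15.421458°, λ=126.801002°, h=2971.875 m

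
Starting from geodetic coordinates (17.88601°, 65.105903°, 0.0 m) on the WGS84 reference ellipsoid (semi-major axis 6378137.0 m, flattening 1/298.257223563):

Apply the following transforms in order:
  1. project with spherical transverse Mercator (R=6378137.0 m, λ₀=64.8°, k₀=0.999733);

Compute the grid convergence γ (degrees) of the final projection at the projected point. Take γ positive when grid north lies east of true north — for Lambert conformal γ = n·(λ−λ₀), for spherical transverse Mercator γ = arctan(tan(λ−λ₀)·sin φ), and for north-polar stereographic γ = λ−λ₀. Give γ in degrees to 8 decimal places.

start: φ=17.886010°, λ=65.105903°, h=0.000 m
→ into tm (λ₀=64.8°): φ=17.88601000°, λ−λ₀=0.30590300°
convergence γ = 0.09395104°

0.09395104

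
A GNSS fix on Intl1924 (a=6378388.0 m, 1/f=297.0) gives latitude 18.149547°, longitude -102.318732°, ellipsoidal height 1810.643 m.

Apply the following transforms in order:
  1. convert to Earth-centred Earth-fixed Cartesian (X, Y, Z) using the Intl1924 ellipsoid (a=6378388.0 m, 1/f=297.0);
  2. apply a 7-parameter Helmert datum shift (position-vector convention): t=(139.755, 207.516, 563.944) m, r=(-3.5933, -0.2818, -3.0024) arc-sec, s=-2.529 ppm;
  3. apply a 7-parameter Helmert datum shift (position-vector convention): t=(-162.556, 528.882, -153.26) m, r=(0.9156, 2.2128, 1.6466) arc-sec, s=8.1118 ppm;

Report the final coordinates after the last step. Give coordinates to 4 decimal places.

X=-1293961.7073 m, Y=-5924367.8077 m, Z=1975218.6450 m

start: φ=18.149547°, λ=-102.318732°, h=1810.643 m
→ ECEF (a=6378388.000, f=1/297.0): X=-1293911.2291, Y=-5925105.2669, Z=1974707.8989
→ Helmert 7p (PV): X=-1293857.1455, Y=-5924829.5312, Z=1975368.3009
→ Helmert 7p (PV): X=-1293961.7073, Y=-5924367.8077, Z=1975218.6450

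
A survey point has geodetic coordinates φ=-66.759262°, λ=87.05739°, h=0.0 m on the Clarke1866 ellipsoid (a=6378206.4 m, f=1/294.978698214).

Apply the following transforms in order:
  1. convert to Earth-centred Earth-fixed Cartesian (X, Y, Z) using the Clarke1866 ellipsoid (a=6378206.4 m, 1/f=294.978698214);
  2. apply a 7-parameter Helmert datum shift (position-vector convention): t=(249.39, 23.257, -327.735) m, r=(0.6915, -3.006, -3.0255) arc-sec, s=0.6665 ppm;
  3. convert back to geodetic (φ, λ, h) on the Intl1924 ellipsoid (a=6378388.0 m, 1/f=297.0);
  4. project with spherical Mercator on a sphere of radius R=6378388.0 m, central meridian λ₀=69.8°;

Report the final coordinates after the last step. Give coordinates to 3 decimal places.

E=1920227.388 m, N=-10088114.318 m

start: φ=-66.759262°, λ=87.057390°, h=0.000 m
→ ECEF (a=6378206.400, f=1/294.978698214): X=129572.8891, Y=2520704.8179, Z=-5837682.5083
→ Helmert 7p (PV): X=129944.4148, Y=2520747.4251, Z=-5838003.7951
→ geod (Bowring, a=6378388.000): φ=-66.75893573°, λ=87.04901731°, h=14.2806 m
→ merc (R=6378388.0, λ₀=69.8°): E=1920227.3875, N=-10088114.3182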